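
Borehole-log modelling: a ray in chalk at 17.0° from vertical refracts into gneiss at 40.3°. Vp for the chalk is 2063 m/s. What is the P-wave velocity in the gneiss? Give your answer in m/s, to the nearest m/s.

Snell's law: sin 17.0°/V₁ = sin 40.3°/V₂.
V₂ = V₁·sin 40.3°/sin 17.0° = 2063 × 2.2122 = 4563.80 m/s.

4564 m/s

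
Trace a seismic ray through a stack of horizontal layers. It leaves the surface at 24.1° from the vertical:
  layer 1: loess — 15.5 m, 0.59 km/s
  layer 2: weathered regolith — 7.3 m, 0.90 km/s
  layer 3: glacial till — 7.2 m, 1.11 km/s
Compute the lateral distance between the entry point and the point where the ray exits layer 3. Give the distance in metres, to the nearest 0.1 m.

21.4 m

p = sin θ₁/V₁ = sin 24.1°/0.59 = 6.9209e-01 s/km is conserved through the stack.
Layer 1: θ = 24.10°; offset = 15.5·tan 24.10° = 6.933 m.
Layer 2: sin θ = p·0.90 = 0.6229 → θ = 38.53°; offset = 7.3·tan 38.53° = 5.812 m.
Layer 3: sin θ = p·1.11 = 0.7682 → θ = 50.19°; offset = 7.2·tan 50.19° = 8.640 m.
Total horizontal offset = 21.386 m.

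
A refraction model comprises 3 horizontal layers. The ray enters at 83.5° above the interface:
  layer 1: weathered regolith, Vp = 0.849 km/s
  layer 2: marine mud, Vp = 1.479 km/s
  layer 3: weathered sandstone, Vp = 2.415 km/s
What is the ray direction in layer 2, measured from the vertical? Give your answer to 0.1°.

11.4°

From the normal: θ₁ = 90° − 83.5° = 6.5°.
Ray parameter p = sin 6.5° / 0.849 = 1.3334e-01 s/km.
sin θ_2 = p·V_2 = 1.3334e-01 × 1.479 = 0.1972.
θ_2 = 11.37° from the vertical.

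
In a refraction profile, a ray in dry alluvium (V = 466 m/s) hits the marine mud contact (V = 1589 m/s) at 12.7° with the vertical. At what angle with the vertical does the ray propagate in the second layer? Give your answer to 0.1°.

48.6°

sin θ₁/V₁ = sin θ₂/V₂ ⇒ sin θ₂ = 1589·sin 12.7°/466 = 1589·0.2198/466 = 0.7496.
θ₂ = sin⁻¹(0.7496) = 48.56° (from vertical).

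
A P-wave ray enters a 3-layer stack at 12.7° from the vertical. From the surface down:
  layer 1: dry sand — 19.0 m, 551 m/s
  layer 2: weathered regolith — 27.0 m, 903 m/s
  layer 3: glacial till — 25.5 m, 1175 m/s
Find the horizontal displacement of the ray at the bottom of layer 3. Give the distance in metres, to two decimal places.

28.24 m

Ray parameter p = sin 12.7° / 551 m/s = 3.9899e-04 s/m.
Layer 1: θ = 12.70°; offset = 19.0·tan 12.70° = 4.2818 m.
Layer 2: sin θ = p·903 = 0.3603 → θ = 21.12°; offset = 27.0·tan 21.12° = 10.4283 m.
Layer 3: sin θ = p·1175 = 0.4688 → θ = 27.96°; offset = 25.5·tan 27.96° = 13.5344 m.
Σ offsets = 28.2445 m.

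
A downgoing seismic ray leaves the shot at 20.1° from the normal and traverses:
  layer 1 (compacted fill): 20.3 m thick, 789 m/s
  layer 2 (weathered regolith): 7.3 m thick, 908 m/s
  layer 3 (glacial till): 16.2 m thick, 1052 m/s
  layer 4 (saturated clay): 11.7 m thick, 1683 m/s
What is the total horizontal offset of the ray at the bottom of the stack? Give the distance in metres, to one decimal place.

31.5 m

Ray parameter p = sin 20.1° / 789 m/s = 4.3556e-04 s/m.
Layer 1: θ = 20.10°; offset = 20.3·tan 20.10° = 7.429 m.
Layer 2: sin θ = p·908 = 0.3955 → θ = 23.30°; offset = 7.3·tan 23.30° = 3.143 m.
Layer 3: sin θ = p·1052 = 0.4582 → θ = 27.27°; offset = 16.2·tan 27.27° = 8.351 m.
Layer 4: sin θ = p·1683 = 0.7331 → θ = 47.14°; offset = 11.7·tan 47.14° = 12.610 m.
Σ offsets = 31.533 m.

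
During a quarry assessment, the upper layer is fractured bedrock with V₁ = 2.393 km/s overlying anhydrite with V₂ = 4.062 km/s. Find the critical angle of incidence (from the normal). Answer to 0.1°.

Critical incidence: sin θ_c = V₁/V₂ = 2.393/4.062 = 0.5891.
θ_c = arcsin 0.5891 = 36.09°.

36.1°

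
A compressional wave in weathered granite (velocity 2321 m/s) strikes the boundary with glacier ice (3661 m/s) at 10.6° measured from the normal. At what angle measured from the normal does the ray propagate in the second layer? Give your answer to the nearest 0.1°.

16.9°

Snell's law: sin θ₂ = (V₂/V₁)·sin θ₁ = (3661/2321)·sin 10.6° = 0.2902.
θ₂ = sin⁻¹(0.2902) = 16.87° (from vertical).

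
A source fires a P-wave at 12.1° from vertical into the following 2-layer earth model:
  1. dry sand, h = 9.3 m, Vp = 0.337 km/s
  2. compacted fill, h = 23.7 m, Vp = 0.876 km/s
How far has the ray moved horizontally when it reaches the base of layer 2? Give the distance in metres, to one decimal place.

17.4 m

Apply Snell's law at each interface; in layer i the horizontal offset is hᵢ·tan θᵢ.
Layer 1: θ = 12.10°; offset = 9.3·tan 12.10° = 1.994 m.
Layer 2: sin θ = 0.876·sin 12.1°/0.337 = 0.5449, θ = 33.02°; offset = 23.7·tan 33.02° = 15.401 m.
Summing the layer offsets gives 17.395 m.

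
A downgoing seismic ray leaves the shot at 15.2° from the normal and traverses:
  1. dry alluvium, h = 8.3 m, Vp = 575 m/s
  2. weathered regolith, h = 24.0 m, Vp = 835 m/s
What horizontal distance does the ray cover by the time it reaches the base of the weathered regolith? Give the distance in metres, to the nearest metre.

Ray parameter p = sin 15.2° / 575 m/s = 4.5598e-04 s/m.
Layer 1: θ = 15.20°; offset = 8.3·tan 15.20° = 2.255 m.
Layer 2: sin θ = p·835 = 0.3807 → θ = 22.38°; offset = 24.0·tan 22.38° = 9.882 m.
Summing the layer offsets gives 12.137 m.

12 m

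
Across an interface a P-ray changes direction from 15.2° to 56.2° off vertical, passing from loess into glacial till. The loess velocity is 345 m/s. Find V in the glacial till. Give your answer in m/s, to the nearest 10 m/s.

1090 m/s

sin 15.2° = 0.2622; sin 56.2° = 0.8310.
V₂ = V₁·(sin θ₂/sin θ₁) = 345·(0.8310/0.2622) = 1093.45 m/s.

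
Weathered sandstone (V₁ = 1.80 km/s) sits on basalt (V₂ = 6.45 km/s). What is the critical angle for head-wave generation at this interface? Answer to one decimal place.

At critical incidence the refracted ray runs along the interface (θ₂ = 90°), so sin θ_c = V₁/V₂.
θ_c = arcsin(1.80/6.45) = arcsin 0.2791 = 16.20°.

16.2°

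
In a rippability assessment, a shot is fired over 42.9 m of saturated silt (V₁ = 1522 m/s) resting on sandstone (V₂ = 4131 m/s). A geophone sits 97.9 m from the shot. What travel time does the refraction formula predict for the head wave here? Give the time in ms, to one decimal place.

t = x/V₂ + 2h·√(V₂²−V₁²)/(V₁V₂).
√(V₂²−V₁²) = √(4131²−1522²) = 3840.4 m/s; delay term = 2·42.9·3840.4/(1522·4131) = 0.05241 s.
t = 97.9/4131 + 0.05241 = 0.07611 s.

76.1 ms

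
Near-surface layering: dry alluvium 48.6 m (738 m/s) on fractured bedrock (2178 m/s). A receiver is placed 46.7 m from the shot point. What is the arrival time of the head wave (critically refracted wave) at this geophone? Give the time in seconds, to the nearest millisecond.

t = x/V₂ + 2h·√(V₂²−V₁²)/(V₁V₂).
√(V₂²−V₁²) = √(2178²−738²) = 2049.2 m/s; delay term = 2·48.6·2049.2/(738·2178) = 0.12392 s.
t = 46.7/2178 + 0.12392 = 0.14536 s.

0.145 s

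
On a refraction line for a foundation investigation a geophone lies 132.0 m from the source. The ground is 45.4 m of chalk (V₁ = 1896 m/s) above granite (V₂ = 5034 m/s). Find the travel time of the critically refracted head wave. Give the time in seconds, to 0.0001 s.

0.0706 s

θ_c = arcsin(V₁/V₂) = arcsin(1896/5034) = 22.13°, cos θ_c = 0.9264.
Intercept time tᵢ = 2h cos θ_c / V₁ = 2·45.4·0.9264/1896 = 0.04436 s.
t = x/V₂ + tᵢ = 132.0/5034 + 0.04436 = 0.07059 s.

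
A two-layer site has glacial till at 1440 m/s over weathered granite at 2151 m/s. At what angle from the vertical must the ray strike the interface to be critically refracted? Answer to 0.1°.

Critical incidence: sin θ_c = V₁/V₂ = 1440/2151 = 0.6695.
θ_c = arcsin 0.6695 = 42.03°.

42.0°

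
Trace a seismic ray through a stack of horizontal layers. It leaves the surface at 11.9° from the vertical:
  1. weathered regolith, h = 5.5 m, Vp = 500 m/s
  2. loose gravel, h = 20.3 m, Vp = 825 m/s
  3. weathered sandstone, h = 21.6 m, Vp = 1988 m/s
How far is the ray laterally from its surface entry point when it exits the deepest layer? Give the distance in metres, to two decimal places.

Apply Snell's law at each interface; in layer i the horizontal offset is hᵢ·tan θᵢ.
Layer 1: θ = 11.90°; offset = 5.5·tan 11.90° = 1.1590 m.
Layer 2: sin θ = 825·sin 11.9°/500 = 0.3402, θ = 19.89°; offset = 20.3·tan 19.89° = 7.3450 m.
Layer 3: sin θ = 1988·sin 11.9°/500 = 0.8199, θ = 55.07°; offset = 21.6·tan 55.07° = 30.9302 m.
Summing the layer offsets gives 39.4342 m.

39.43 m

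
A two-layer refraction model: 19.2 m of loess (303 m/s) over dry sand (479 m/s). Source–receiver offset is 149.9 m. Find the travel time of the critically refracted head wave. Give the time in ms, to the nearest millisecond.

411 ms

t = x/V₂ + 2h·√(V₂²−V₁²)/(V₁V₂).
√(V₂²−V₁²) = √(479²−303²) = 371.0 m/s; delay term = 2·19.2·371.0/(303·479) = 0.09816 s.
t = 149.9/479 + 0.09816 = 0.41110 s.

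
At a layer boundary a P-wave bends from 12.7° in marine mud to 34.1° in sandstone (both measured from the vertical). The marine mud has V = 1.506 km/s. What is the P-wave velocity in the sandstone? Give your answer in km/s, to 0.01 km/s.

sin 12.7° = 0.2198; sin 34.1° = 0.5606.
V₂ = V₁·(sin θ₂/sin θ₁) = 1.506·(0.5606/0.2198) = 3.84 km/s.

3.84 km/s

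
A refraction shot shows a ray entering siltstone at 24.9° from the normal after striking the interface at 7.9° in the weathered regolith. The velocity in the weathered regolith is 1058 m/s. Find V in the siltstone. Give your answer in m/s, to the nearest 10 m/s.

3240 m/s

sin 7.9° = 0.1374; sin 24.9° = 0.4210.
V₂ = V₁·(sin θ₂/sin θ₁) = 1058·(0.4210/0.1374) = 3240.99 m/s.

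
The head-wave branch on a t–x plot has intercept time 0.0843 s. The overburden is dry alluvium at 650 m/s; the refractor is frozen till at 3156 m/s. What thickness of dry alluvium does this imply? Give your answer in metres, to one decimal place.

θ_c = arcsin(650/3156) = 11.89°; cos θ_c = 0.9786.
tᵢ = 2h cos θ_c/V₁ ⇒ h = tᵢ·V₁/(2 cos θ_c) = 0.0843·650/(2·0.9786) = 28.00 m.

28.0 m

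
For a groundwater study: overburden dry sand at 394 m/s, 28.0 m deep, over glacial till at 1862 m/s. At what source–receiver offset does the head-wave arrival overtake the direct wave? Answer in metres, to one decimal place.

θ_c = arcsin(394/1862) = 12.22°, so cos θ_c = 0.9774 and tᵢ = 2h cos θ_c/V₁ = 0.1389 s.
At crossover x/V₁ = x/V₂ + tᵢ ⇒ x = tᵢ/(1/V₁ − 1/V₂) = 0.13891/(2.5381e-03 − 5.3706e-04) = 69.42 m.

69.4 m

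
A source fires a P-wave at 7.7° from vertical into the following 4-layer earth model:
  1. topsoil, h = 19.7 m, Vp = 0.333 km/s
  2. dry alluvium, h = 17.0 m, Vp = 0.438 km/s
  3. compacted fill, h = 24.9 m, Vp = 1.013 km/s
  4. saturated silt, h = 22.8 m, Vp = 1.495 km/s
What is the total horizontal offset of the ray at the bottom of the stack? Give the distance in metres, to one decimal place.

Ray parameter p = sin 7.7° / 0.333 km/s = 4.0236e-01 s/km.
Layer 1: θ = 7.70°; offset = 19.7·tan 7.70° = 2.664 m.
Layer 2: sin θ = p·0.438 = 0.1762 → θ = 10.15°; offset = 17.0·tan 10.15° = 3.044 m.
Layer 3: sin θ = p·1.013 = 0.4076 → θ = 24.05°; offset = 24.9·tan 24.05° = 11.114 m.
Layer 4: sin θ = p·1.495 = 0.6015 → θ = 36.98°; offset = 22.8·tan 36.98° = 17.168 m.
Total horizontal offset = 33.990 m.

34.0 m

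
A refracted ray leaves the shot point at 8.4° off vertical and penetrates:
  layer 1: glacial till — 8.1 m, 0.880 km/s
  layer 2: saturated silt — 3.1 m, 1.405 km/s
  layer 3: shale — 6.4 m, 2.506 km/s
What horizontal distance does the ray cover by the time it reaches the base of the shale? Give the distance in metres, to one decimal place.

Ray parameter p = sin 8.4° / 0.880 km/s = 1.6600e-01 s/km.
Layer 1: θ = 8.40°; offset = 8.1·tan 8.40° = 1.196 m.
Layer 2: sin θ = p·1.405 = 0.2332 → θ = 13.49°; offset = 3.1·tan 13.49° = 0.744 m.
Layer 3: sin θ = p·2.506 = 0.4160 → θ = 24.58°; offset = 6.4·tan 24.58° = 2.928 m.
Summing the layer offsets gives 4.867 m.

4.9 m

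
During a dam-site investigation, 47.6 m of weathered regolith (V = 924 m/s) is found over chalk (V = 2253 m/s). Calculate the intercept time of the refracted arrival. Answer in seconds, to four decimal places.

tᵢ = 2h·√(V₂²−V₁²)/(V₁V₂).
√(V₂²−V₁²) = √(2253²−924²) = 2054.8 m/s.
tᵢ = 2·47.6·2054.8/(924·2253) = 0.09397 s.

0.0940 s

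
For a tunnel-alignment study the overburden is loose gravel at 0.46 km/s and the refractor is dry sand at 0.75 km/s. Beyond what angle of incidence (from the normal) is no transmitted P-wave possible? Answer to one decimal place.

37.8°

At critical incidence the refracted ray runs along the interface (θ₂ = 90°), so sin θ_c = V₁/V₂.
θ_c = arcsin(0.46/0.75) = arcsin 0.6133 = 37.83°.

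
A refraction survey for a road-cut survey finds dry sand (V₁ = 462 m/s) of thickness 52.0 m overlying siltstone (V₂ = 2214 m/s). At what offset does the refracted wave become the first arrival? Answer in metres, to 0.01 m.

128.53 m

x_cross = 2h·√((V₂+V₁)/(V₂−V₁)).
(V₂+V₁)/(V₂−V₁) = (2214+462)/(2214−462) = 1.5274; √ = 1.2359.
x_cross = 2·52.0·1.2359 = 128.53 m.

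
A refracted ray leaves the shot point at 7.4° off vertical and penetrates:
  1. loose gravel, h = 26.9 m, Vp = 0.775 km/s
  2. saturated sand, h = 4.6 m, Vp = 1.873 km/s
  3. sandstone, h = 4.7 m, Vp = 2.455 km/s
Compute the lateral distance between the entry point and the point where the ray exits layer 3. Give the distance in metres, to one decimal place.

Apply Snell's law at each interface; in layer i the horizontal offset is hᵢ·tan θᵢ.
Layer 1: θ = 7.40°; offset = 26.9·tan 7.40° = 3.494 m.
Layer 2: sin θ = 1.873·sin 7.4°/0.775 = 0.3113, θ = 18.14°; offset = 4.6·tan 18.14° = 1.507 m.
Layer 3: sin θ = 2.455·sin 7.4°/0.775 = 0.4080, θ = 24.08°; offset = 4.7·tan 24.08° = 2.100 m.
Σ offsets = 7.101 m.

7.1 m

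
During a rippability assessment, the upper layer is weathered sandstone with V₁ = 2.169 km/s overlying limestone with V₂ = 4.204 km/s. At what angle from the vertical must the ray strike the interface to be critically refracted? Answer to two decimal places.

31.06°

At critical incidence the refracted ray runs along the interface (θ₂ = 90°), so sin θ_c = V₁/V₂.
θ_c = arcsin(2.169/4.204) = arcsin 0.5159 = 31.06°.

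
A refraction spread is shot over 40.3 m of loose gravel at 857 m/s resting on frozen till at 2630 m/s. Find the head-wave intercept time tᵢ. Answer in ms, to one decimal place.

tᵢ = 2h·√(V₂²−V₁²)/(V₁V₂).
√(V₂²−V₁²) = √(2630²−857²) = 2486.5 m/s.
tᵢ = 2·40.3·2486.5/(857·2630) = 0.08892 s.

88.9 ms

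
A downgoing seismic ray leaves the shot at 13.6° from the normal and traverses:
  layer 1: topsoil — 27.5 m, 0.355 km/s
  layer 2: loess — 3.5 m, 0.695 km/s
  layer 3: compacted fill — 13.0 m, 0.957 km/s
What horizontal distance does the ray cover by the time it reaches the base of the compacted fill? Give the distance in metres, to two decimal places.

19.12 m

Apply Snell's law at each interface; in layer i the horizontal offset is hᵢ·tan θᵢ.
Layer 1: θ = 13.60°; offset = 27.5·tan 13.60° = 6.6530 m.
Layer 2: sin θ = 0.695·sin 13.6°/0.355 = 0.4603, θ = 27.41°; offset = 3.5·tan 27.41° = 1.8150 m.
Layer 3: sin θ = 0.957·sin 13.6°/0.355 = 0.6339, θ = 39.34°; offset = 13.0·tan 39.34° = 10.6547 m.
Summing the layer offsets gives 19.1226 m.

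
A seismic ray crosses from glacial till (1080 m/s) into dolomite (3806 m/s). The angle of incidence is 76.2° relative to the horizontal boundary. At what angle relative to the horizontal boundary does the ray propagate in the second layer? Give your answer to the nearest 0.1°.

Convert to the normal: θ₁ = 90° − 76.2° = 13.8°.
sin θ₁/V₁ = sin θ₂/V₂ ⇒ sin θ₂ = 3806·sin 13.8°/1080 = 3806·0.2385/1080 = 0.8406.
θ₂ = arcsin 0.8406 = 57.20° from the normal.
From the interface: 90° − 57.20° = 32.80°.

32.8°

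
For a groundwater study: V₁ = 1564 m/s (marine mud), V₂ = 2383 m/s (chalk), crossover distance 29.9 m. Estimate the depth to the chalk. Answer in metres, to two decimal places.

6.81 m

h = (x_cross/2)·√((V₂−V₁)/(V₂+V₁)).
(V₂−V₁)/(V₂+V₁) = (2383−1564)/(2383+1564) = 0.2075; √ = 0.4555.
h = (29.9/2)·0.4555 = 6.81 m.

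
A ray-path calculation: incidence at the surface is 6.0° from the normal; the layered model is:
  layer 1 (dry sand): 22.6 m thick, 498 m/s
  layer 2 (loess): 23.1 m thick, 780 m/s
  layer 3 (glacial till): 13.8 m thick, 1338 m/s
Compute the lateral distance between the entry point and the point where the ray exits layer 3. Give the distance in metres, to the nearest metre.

Apply Snell's law at each interface; in layer i the horizontal offset is hᵢ·tan θᵢ.
Layer 1: θ = 6.00°; offset = 22.6·tan 6.00° = 2.375 m.
Layer 2: sin θ = 780·sin 6.0°/498 = 0.1637, θ = 9.42°; offset = 23.1·tan 9.42° = 3.834 m.
Layer 3: sin θ = 1338·sin 6.0°/498 = 0.2808, θ = 16.31°; offset = 13.8·tan 16.31° = 4.038 m.
Σ offsets = 10.247 m.

10 m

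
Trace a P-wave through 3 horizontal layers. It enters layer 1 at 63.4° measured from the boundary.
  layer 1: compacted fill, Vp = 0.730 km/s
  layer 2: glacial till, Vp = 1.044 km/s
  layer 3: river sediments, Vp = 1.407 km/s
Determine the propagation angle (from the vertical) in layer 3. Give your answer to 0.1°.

From the normal: θ₁ = 90° − 63.4° = 26.6°.
Snell's law across each interface conserves sin θ / V, so sin θ_3 = V_3·sin θ₁/V₁.
sin θ_3 = 1.407 × sin 26.6° / 0.730 = 0.8630.
θ_3 = 59.66° from the vertical.

59.7°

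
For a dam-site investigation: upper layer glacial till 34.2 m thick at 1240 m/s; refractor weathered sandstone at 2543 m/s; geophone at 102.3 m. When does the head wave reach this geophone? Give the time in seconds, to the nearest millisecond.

t = x/V₂ + 2h·√(V₂²−V₁²)/(V₁V₂).
√(V₂²−V₁²) = √(2543²−1240²) = 2220.2 m/s; delay term = 2·34.2·2220.2/(1240·2543) = 0.04816 s.
t = 102.3/2543 + 0.04816 = 0.08839 s.

0.088 s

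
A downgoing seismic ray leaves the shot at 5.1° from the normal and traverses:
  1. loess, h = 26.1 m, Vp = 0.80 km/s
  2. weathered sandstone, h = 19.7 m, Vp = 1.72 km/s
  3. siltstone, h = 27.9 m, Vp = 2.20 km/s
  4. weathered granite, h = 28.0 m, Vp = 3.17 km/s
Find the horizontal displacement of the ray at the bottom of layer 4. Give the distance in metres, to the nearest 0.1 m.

Ray parameter p = sin 5.1° / 0.80 km/s = 1.1112e-01 s/km.
Layer 1: θ = 5.10°; offset = 26.1·tan 5.10° = 2.329 m.
Layer 2: sin θ = p·1.72 = 0.1911 → θ = 11.02°; offset = 19.7·tan 11.02° = 3.836 m.
Layer 3: sin θ = p·2.20 = 0.2445 → θ = 14.15°; offset = 27.9·tan 14.15° = 7.034 m.
Layer 4: sin θ = p·3.17 = 0.3522 → θ = 20.62°; offset = 28.0·tan 20.62° = 10.538 m.
Σ offsets = 23.737 m.

23.7 m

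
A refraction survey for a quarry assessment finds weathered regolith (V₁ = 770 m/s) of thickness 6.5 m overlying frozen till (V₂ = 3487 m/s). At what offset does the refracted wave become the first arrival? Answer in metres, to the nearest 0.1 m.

16.3 m

θ_c = arcsin(770/3487) = 12.76°, so cos θ_c = 0.9753 and tᵢ = 2h cos θ_c/V₁ = 0.0165 s.
At crossover x/V₁ = x/V₂ + tᵢ ⇒ x = tᵢ/(1/V₁ − 1/V₂) = 0.01647/(1.2987e-03 − 2.8678e-04) = 16.27 m.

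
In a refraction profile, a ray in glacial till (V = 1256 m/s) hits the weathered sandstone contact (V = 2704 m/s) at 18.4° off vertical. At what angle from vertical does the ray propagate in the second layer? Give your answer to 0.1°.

sin θ₁/V₁ = sin θ₂/V₂ ⇒ sin θ₂ = 2704·sin 18.4°/1256 = 2704·0.3156/1256 = 0.6796.
θ₂ = arcsin 0.6796 = 42.81° from the normal.

42.8°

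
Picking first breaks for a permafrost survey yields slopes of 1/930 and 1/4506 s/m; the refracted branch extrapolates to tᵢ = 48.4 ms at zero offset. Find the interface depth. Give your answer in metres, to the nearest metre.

h = tᵢ·V₁·V₂ / (2·√(V₂²−V₁²)).
√(V₂²−V₁²) = √(4506² − 930²) = 4409.0 m/s.
h = 0.0484 s × 930 × 4506 / (2 × 4409.0) = 23.00 m.

23 m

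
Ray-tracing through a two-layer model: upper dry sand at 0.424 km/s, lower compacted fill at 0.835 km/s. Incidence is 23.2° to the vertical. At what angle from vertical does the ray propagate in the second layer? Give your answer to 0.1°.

sin θ₁/V₁ = sin θ₂/V₂ ⇒ sin θ₂ = 0.835·sin 23.2°/0.424 = 0.835·0.3939/0.424 = 0.7758.
θ₂ = arcsin 0.7758 = 50.88° from the normal.

50.9°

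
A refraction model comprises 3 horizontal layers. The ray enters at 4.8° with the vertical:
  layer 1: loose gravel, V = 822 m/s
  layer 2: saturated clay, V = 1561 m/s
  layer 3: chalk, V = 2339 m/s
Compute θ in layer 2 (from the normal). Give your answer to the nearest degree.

Ray parameter p = sin 4.8° / 822 = 1.0180e-04 s/m.
sin θ_2 = p·V_2 = 1.0180e-04 × 1561 = 0.1589.
θ_2 = arcsin 0.1589 = 9.14°.

9°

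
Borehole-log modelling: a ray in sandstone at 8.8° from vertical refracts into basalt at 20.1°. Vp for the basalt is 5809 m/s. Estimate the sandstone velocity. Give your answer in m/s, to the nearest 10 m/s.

2590 m/s

Snell's law: sin 8.8°/V₁ = sin 20.1°/V₂.
V₁ = V₂·sin 8.8°/sin 20.1° = 5809 × 0.4452 = 2585.97 m/s.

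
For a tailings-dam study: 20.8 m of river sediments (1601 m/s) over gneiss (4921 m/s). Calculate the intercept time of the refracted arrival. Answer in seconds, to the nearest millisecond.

θ_c = arcsin(V₁/V₂) = arcsin(1601/4921) = 18.99°; cos θ_c = 0.9456.
tᵢ = 2h·cos θ_c / V₁ = 2·20.8·0.9456 / 1601 = 0.02457 s.

0.025 s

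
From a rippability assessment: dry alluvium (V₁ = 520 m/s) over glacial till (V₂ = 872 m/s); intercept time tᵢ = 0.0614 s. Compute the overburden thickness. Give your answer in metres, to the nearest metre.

h = tᵢ·V₁·V₂ / (2·√(V₂²−V₁²)).
√(V₂²−V₁²) = √(872² − 520²) = 700.0 m/s.
h = 0.0614 s × 520 × 872 / (2 × 700.0) = 19.89 m.

20 m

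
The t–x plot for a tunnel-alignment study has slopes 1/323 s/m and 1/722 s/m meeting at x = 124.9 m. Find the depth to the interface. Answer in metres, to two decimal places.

38.59 m

x_cross = 2h·√((V₂+V₁)/(V₂−V₁)) → h = x_cross / (2·√((V₂+V₁)/(V₂−V₁))).
√((V₂+V₁)/(V₂−V₁)) = √((722+323)/(722−323)) = 1.6183.
h = 124.9 / (2·1.6183) = 38.59 m.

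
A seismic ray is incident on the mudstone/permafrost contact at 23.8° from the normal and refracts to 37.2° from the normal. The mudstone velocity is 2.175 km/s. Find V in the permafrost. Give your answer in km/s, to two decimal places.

sin 23.8° = 0.4035; sin 37.2° = 0.6046.
V₂ = V₁·(sin θ₂/sin θ₁) = 2.175·(0.6046/0.4035) = 3.26 km/s.

3.26 km/s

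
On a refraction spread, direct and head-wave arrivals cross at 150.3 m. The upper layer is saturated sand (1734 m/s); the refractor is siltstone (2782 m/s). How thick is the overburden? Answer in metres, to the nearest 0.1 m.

x_cross = 2h·√((V₂+V₁)/(V₂−V₁)) → h = x_cross / (2·√((V₂+V₁)/(V₂−V₁))).
√((V₂+V₁)/(V₂−V₁)) = √((2782+1734)/(2782−1734)) = 2.0759.
h = 150.3 / (2·2.0759) = 36.20 m.

36.2 m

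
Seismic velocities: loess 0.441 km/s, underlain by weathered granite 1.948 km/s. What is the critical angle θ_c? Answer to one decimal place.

13.1°

Critical incidence: sin θ_c = V₁/V₂ = 0.441/1.948 = 0.2264.
θ_c = arcsin 0.2264 = 13.08°.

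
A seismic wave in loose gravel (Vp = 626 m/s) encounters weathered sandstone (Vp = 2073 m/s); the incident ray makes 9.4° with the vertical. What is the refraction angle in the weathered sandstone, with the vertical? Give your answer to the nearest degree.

Snell's law: sin θ₂ = (V₂/V₁)·sin θ₁ = (2073/626)·sin 9.4° = 0.5409.
θ₂ = arcsin 0.5409 = 32.74° from the normal.

33°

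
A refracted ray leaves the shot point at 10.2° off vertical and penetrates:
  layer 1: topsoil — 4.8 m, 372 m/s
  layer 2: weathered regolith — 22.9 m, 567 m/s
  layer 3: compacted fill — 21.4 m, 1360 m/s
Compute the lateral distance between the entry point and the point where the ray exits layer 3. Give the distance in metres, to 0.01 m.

p = sin θ₁/V₁ = sin 10.2°/372 = 4.7603e-04 s/m is conserved through the stack.
Layer 1: θ = 10.20°; offset = 4.8·tan 10.20° = 0.8637 m.
Layer 2: sin θ = p·567 = 0.2699 → θ = 15.66°; offset = 22.9·tan 15.66° = 6.4192 m.
Layer 3: sin θ = p·1360 = 0.6474 → θ = 40.35°; offset = 21.4·tan 40.35° = 18.1783 m.
Total horizontal offset = 25.4612 m.

25.46 m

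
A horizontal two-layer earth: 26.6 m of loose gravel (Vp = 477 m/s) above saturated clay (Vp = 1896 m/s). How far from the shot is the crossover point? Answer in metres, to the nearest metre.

x_cross = 2h·√((V₂+V₁)/(V₂−V₁)).
(V₂+V₁)/(V₂−V₁) = (1896+477)/(1896−477) = 1.6723; √ = 1.2932.
x_cross = 2·26.6·1.2932 = 68.80 m.

69 m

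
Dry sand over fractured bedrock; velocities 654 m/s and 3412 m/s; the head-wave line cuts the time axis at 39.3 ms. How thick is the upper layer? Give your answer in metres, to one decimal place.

13.1 m

h = tᵢ·V₁·V₂ / (2·√(V₂²−V₁²)).
√(V₂²−V₁²) = √(3412² − 654²) = 3348.7 m/s.
h = 0.0393 s × 654 × 3412 / (2 × 3348.7) = 13.09 m.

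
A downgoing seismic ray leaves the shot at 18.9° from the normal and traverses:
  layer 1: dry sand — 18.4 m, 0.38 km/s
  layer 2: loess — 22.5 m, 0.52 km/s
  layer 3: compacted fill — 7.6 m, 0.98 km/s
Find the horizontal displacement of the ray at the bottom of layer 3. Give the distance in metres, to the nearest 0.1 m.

Apply Snell's law at each interface; in layer i the horizontal offset is hᵢ·tan θᵢ.
Layer 1: θ = 18.90°; offset = 18.4·tan 18.90° = 6.300 m.
Layer 2: sin θ = 0.52·sin 18.9°/0.38 = 0.4433, θ = 26.31°; offset = 22.5·tan 26.31° = 11.126 m.
Layer 3: sin θ = 0.98·sin 18.9°/0.38 = 0.8354, θ = 56.65°; offset = 7.6·tan 56.65° = 11.550 m.
Total horizontal offset = 28.975 m.

29.0 m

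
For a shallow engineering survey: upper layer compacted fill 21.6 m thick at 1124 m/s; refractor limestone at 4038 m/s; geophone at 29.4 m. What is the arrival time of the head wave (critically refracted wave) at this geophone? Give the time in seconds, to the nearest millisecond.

t = x/V₂ + 2h·√(V₂²−V₁²)/(V₁V₂).
√(V₂²−V₁²) = √(4038²−1124²) = 3878.4 m/s; delay term = 2·21.6·3878.4/(1124·4038) = 0.03692 s.
t = 29.4/4038 + 0.03692 = 0.04420 s.

0.044 s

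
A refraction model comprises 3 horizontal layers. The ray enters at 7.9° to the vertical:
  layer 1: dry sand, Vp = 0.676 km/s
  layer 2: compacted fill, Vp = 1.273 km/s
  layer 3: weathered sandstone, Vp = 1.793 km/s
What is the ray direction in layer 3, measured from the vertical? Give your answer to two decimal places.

21.38°

Snell's law across each interface conserves sin θ / V, so sin θ_3 = V_3·sin θ₁/V₁.
sin θ_3 = 1.793 × sin 7.9° / 0.676 = 0.3646.
θ_3 = arcsin 0.3646 = 21.38°.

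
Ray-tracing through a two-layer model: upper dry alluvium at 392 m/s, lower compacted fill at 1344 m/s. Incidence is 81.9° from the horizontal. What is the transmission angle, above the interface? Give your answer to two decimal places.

Convert to the normal: θ₁ = 90° − 81.9° = 8.1°.
Snell's law: sin θ₂ = (V₂/V₁)·sin θ₁ = (1344/392)·sin 8.1° = 0.4831.
θ₂ = sin⁻¹(0.4831) = 28.89° (from vertical).
From the interface: 90° − 28.89° = 61.11°.

61.11°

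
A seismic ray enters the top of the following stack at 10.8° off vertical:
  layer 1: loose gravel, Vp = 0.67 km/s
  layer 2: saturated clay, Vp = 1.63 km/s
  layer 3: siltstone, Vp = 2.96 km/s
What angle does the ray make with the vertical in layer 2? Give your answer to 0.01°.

Snell's law across each interface conserves sin θ / V, so sin θ_2 = V_2·sin θ₁/V₁.
sin θ_2 = 1.63 × sin 10.8° / 0.67 = 0.4559.
θ_2 = arcsin 0.4559 = 27.12°.

27.12°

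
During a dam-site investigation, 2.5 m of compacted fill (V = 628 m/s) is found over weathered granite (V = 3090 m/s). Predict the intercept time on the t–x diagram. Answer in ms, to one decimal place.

7.8 ms

tᵢ = 2h·√(V₂²−V₁²)/(V₁V₂).
√(V₂²−V₁²) = √(3090²−628²) = 3025.5 m/s.
tᵢ = 2·2.5·3025.5/(628·3090) = 0.00780 s.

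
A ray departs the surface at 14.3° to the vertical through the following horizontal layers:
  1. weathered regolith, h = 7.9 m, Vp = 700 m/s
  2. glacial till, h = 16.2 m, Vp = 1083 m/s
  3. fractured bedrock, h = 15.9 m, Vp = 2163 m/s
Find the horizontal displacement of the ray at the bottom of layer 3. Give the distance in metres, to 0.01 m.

27.49 m

p = sin θ₁/V₁ = sin 14.3°/700 = 3.5286e-04 s/m is conserved through the stack.
Layer 1: θ = 14.30°; offset = 7.9·tan 14.30° = 2.0137 m.
Layer 2: sin θ = p·1083 = 0.3821 → θ = 22.47°; offset = 16.2·tan 22.47° = 6.6992 m.
Layer 3: sin θ = p·2163 = 0.7632 → θ = 49.75°; offset = 15.9·tan 49.75° = 18.7815 m.
Total horizontal offset = 27.4944 m.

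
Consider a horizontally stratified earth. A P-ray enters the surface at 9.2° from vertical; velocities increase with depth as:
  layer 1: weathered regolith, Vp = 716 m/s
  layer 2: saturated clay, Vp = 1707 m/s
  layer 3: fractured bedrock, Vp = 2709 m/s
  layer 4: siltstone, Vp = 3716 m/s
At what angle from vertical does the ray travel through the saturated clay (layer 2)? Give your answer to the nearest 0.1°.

22.4°

Ray parameter p = sin 9.2° / 716 = 2.2330e-04 s/m.
sin θ_2 = p·V_2 = 2.2330e-04 × 1707 = 0.3812.
θ_2 = 22.41° from the vertical.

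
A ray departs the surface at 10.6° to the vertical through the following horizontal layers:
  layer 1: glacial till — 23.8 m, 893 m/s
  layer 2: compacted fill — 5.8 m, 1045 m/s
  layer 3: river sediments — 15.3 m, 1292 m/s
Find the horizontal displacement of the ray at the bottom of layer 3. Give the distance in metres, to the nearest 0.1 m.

10.0 m

Apply Snell's law at each interface; in layer i the horizontal offset is hᵢ·tan θᵢ.
Layer 1: θ = 10.60°; offset = 23.8·tan 10.60° = 4.454 m.
Layer 2: sin θ = 1045·sin 10.6°/893 = 0.2153, θ = 12.43°; offset = 5.8·tan 12.43° = 1.278 m.
Layer 3: sin θ = 1292·sin 10.6°/893 = 0.2661, θ = 15.43°; offset = 15.3·tan 15.43° = 4.224 m.
Σ offsets = 9.957 m.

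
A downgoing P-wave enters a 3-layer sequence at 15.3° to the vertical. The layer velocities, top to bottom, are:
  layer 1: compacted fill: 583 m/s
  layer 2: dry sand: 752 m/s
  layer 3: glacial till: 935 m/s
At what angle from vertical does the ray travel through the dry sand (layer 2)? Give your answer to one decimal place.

19.9°

Snell's law across each interface conserves sin θ / V, so sin θ_2 = V_2·sin θ₁/V₁.
sin θ_2 = 752 × sin 15.3° / 583 = 0.3404.
θ_2 = 19.90° from the vertical.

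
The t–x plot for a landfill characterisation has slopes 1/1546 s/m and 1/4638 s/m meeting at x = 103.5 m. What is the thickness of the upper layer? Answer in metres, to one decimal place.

36.6 m

x_cross = 2h·√((V₂+V₁)/(V₂−V₁)) → h = x_cross / (2·√((V₂+V₁)/(V₂−V₁))).
√((V₂+V₁)/(V₂−V₁)) = √((4638+1546)/(4638−1546)) = 1.4142.
h = 103.5 / (2·1.4142) = 36.59 m.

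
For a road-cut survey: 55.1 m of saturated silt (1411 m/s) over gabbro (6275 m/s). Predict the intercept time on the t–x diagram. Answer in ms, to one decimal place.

76.1 ms

θ_c = arcsin(V₁/V₂) = arcsin(1411/6275) = 12.99°; cos θ_c = 0.9744.
tᵢ = 2h·cos θ_c / V₁ = 2·55.1·0.9744 / 1411 = 0.07610 s.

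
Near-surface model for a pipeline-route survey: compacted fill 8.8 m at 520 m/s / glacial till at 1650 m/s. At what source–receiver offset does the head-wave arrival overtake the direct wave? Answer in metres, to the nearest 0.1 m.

24.4 m

θ_c = arcsin(520/1650) = 18.37°, so cos θ_c = 0.9490 and tᵢ = 2h cos θ_c/V₁ = 0.0321 s.
At crossover x/V₁ = x/V₂ + tᵢ ⇒ x = tᵢ/(1/V₁ − 1/V₂) = 0.03212/(1.9231e-03 − 6.0606e-04) = 24.39 m.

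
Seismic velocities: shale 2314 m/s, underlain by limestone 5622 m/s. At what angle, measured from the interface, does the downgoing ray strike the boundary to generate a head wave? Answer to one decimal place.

65.7°

At critical incidence the refracted ray runs along the interface (θ₂ = 90°), so sin θ_c = V₁/V₂.
θ_c = arcsin(2314/5622) = arcsin 0.4116 = 24.31°.
Measured from the interface: 90° − 24.31° = 65.69°.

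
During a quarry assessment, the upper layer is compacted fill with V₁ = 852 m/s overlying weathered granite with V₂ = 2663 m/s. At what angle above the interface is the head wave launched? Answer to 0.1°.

71.3°

At critical incidence the refracted ray runs along the interface (θ₂ = 90°), so sin θ_c = V₁/V₂.
θ_c = arcsin(852/2663) = arcsin 0.3199 = 18.66°.
Measured from the interface: 90° − 18.66° = 71.34°.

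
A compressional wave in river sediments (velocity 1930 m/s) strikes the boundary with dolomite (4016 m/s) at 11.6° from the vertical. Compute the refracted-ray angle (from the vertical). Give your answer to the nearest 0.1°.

24.7°

sin θ₁/V₁ = sin θ₂/V₂ ⇒ sin θ₂ = 4016·sin 11.6°/1930 = 4016·0.2011/1930 = 0.4184.
θ₂ = arcsin 0.4184 = 24.73° from the normal.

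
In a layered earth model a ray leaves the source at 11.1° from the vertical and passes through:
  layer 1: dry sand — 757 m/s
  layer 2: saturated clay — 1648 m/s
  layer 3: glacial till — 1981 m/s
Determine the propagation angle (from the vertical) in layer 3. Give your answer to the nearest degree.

30°

Snell's law across each interface conserves sin θ / V, so sin θ_3 = V_3·sin θ₁/V₁.
sin θ_3 = 1981 × sin 11.1° / 757 = 0.5038.
θ_3 = arcsin 0.5038 = 30.25°.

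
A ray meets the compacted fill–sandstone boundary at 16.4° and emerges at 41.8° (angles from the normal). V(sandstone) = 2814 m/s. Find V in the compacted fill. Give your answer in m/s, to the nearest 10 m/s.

sin 16.4° = 0.2823; sin 41.8° = 0.6665.
V₁ = V₂·(sin θ₁/sin θ₂) = 2814·(0.2823/0.6665) = 1192.00 m/s.

1190 m/s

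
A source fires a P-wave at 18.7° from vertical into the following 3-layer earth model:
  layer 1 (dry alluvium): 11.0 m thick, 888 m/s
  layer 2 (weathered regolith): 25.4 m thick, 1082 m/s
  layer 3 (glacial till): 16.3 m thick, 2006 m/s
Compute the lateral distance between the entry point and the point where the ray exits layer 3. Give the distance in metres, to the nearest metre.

32 m

Apply Snell's law at each interface; in layer i the horizontal offset is hᵢ·tan θᵢ.
Layer 1: θ = 18.70°; offset = 11.0·tan 18.70° = 3.723 m.
Layer 2: sin θ = 1082·sin 18.7°/888 = 0.3907, θ = 23.00°; offset = 25.4·tan 23.00° = 10.779 m.
Layer 3: sin θ = 2006·sin 18.7°/888 = 0.7243, θ = 46.41°; offset = 16.3·tan 46.41° = 17.121 m.
Σ offsets = 31.624 m.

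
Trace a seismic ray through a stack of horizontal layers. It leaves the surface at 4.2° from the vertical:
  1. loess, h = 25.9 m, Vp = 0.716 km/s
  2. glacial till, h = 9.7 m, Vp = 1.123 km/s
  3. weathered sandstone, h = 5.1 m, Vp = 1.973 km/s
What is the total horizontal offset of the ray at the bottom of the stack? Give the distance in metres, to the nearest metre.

Ray parameter p = sin 4.2° / 0.716 km/s = 1.0229e-01 s/km.
Layer 1: θ = 4.20°; offset = 25.9·tan 4.20° = 1.902 m.
Layer 2: sin θ = p·1.123 = 0.1149 → θ = 6.60°; offset = 9.7·tan 6.60° = 1.122 m.
Layer 3: sin θ = p·1.973 = 0.2018 → θ = 11.64°; offset = 5.1·tan 11.64° = 1.051 m.
Total horizontal offset = 4.075 m.

4 m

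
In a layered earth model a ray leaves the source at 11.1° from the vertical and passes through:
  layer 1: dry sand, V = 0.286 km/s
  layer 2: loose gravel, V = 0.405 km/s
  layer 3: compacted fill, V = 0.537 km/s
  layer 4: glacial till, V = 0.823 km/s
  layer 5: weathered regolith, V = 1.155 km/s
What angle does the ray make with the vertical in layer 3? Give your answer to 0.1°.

Ray parameter p = sin 11.1° / 0.286 = 6.7315e-01 s/km.
sin θ_3 = p·V_3 = 6.7315e-01 × 0.537 = 0.3615.
θ_3 = arcsin 0.3615 = 21.19°.

21.2°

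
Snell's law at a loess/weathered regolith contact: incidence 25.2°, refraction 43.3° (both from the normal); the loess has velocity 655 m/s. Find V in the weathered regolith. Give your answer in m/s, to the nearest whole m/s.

1055 m/s

Snell's law: sin 25.2°/V₁ = sin 43.3°/V₂.
V₂ = V₁·sin 43.3°/sin 25.2° = 655 × 1.6107 = 1055.03 m/s.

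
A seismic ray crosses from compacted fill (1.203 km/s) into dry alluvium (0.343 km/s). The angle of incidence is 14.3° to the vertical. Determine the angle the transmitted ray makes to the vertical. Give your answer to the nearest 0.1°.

4.0°

sin θ₁/V₁ = sin θ₂/V₂ ⇒ sin θ₂ = 0.343·sin 14.3°/1.203 = 0.343·0.2470/1.203 = 0.0704.
θ₂ = sin⁻¹(0.0704) = 4.04° (from vertical).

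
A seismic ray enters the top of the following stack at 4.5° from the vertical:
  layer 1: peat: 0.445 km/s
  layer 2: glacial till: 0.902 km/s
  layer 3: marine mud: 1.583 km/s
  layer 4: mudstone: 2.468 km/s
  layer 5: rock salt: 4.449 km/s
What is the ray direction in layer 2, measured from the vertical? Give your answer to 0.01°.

9.15°

Ray parameter p = sin 4.5° / 0.445 = 1.7631e-01 s/km.
sin θ_2 = p·V_2 = 1.7631e-01 × 0.902 = 0.1590.
θ_2 = 9.15° from the vertical.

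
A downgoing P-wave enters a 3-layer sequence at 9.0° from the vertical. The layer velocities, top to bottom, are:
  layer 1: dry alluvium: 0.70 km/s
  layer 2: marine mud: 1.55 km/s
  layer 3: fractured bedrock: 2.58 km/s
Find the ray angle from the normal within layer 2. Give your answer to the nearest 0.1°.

Snell's law across each interface conserves sin θ / V, so sin θ_2 = V_2·sin θ₁/V₁.
sin θ_2 = 1.55 × sin 9.0° / 0.70 = 0.3464.
θ_2 = arcsin 0.3464 = 20.27°.

20.3°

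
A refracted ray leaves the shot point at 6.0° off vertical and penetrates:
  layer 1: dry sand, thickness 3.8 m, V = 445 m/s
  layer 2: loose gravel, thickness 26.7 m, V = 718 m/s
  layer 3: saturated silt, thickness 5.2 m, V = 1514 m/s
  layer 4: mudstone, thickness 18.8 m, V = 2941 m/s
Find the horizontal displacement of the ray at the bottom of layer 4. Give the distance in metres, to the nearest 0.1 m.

24.9 m

Ray parameter p = sin 6.0° / 445 m/s = 2.3490e-04 s/m.
Layer 1: θ = 6.00°; offset = 3.8·tan 6.00° = 0.399 m.
Layer 2: sin θ = p·718 = 0.1687 → θ = 9.71°; offset = 26.7·tan 9.71° = 4.569 m.
Layer 3: sin θ = p·1514 = 0.3556 → θ = 20.83°; offset = 5.2·tan 20.83° = 1.979 m.
Layer 4: sin θ = p·2941 = 0.6908 → θ = 43.70°; offset = 18.8·tan 43.70° = 17.963 m.
Σ offsets = 24.909 m.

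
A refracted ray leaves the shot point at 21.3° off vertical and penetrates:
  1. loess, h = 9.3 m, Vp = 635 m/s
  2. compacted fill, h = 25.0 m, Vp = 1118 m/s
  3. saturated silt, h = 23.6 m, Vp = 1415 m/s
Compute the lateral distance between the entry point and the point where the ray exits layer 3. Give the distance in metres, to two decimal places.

56.96 m

Ray parameter p = sin 21.3° / 635 m/s = 5.7205e-04 s/m.
Layer 1: θ = 21.30°; offset = 9.3·tan 21.30° = 3.6259 m.
Layer 2: sin θ = p·1118 = 0.6396 → θ = 39.76°; offset = 25.0·tan 39.76° = 20.7984 m.
Layer 3: sin θ = p·1415 = 0.8094 → θ = 54.04°; offset = 23.6·tan 54.04° = 32.5330 m.
Σ offsets = 56.9573 m.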